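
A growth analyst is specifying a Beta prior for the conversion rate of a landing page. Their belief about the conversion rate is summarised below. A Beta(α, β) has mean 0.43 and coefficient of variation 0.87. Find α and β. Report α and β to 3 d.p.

α = 0.323, β = 0.428

Var = (CV·μ)² = (0.87×0.43)² = 0.139951.
α+β = μ(1−μ)/Var − 1 = 0.2451/0.139951 − 1 = 0.7513.
Thus α = 0.43·0.7513 = 0.323 and β = 0.57·0.7513 = 0.428.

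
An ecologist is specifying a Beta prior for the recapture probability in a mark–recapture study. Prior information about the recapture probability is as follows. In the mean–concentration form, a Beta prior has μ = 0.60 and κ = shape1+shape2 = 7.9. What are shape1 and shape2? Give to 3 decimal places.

shape1 = 4.740, shape2 = 3.160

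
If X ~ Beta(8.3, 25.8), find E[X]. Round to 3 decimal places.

0.243

The Beta mean is α/(α+β) = 8.3/(8.3+25.8) = 0.243.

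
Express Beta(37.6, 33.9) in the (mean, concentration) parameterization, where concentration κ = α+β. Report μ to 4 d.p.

μ = 0.5259, κ = 71.5

κ = α+β = 37.6+33.9 = 71.5; μ = α/κ = 37.6/71.5 = 0.5259.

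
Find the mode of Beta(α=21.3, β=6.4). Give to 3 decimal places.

0.790

With α,β > 1, mode = (α−1)/(α+β−2) = 20.3/25.7 = 0.790.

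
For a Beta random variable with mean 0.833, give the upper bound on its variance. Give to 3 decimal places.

0.139

For fixed mean μ the Beta variance is μ(1−μ)/(α+β+1), increasing as α+β decreases.
Its least upper bound (not attained) is μ(1−μ) = 0.833·0.167 = 0.139.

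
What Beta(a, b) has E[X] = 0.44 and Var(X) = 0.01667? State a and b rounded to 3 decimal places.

Let s = a+b. The Beta variance is μ(1−μ)/(s+1).
So s+1 = μ(1−μ)/σ² = (0.44×0.56)/0.01667 = 0.2464/0.01667 = 14.7810, giving s = 13.7810.
Then a = μs = 0.44×13.7810 = 6.064 and b = (1−μ)s = 0.56×13.7810 = 7.717.

a = 6.064, b = 7.717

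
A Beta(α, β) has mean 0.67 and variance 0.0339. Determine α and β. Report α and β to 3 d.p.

α = 3.700, β = 1.822

By moment matching, α+β = μ(1−μ)/σ² − 1 = (0.67·0.33)/0.0339 − 1 = 6.5221 − 1 = 5.5221.
Since α/(α+β) = μ, α = 0.67·5.5221 = 3.700 and β = 0.33·5.5221 = 1.822.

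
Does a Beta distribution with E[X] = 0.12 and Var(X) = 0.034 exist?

For any Beta, Var(X) < E[X]·(1−E[X]).
Here μ(1−μ) = 0.12×0.88 = 0.1056, and 0.034 < 0.1056.

Yes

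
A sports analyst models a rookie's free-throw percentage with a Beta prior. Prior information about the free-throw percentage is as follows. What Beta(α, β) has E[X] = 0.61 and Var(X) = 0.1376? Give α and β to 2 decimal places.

α = 0.44, β = 0.28

Let s = α+β. The Beta variance is μ(1−μ)/(s+1).
So s+1 = μ(1−μ)/σ² = (0.61×0.39)/0.1376 = 0.2379/0.1376 = 1.7289, giving s = 0.7289.
Then α = μs = 0.61×0.7289 = 0.44 and β = (1−μ)s = 0.39×0.7289 = 0.28.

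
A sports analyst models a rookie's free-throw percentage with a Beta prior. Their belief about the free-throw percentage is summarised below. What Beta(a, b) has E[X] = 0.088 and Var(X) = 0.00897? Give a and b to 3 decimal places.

By moment matching, a+b = μ(1−μ)/σ² − 1 = (0.088·0.912)/0.00897 − 1 = 8.9472 − 1 = 7.9472.
Since a/(a+b) = μ, a = 0.088·7.9472 = 0.699 and b = 0.912·7.9472 = 7.248.

a = 0.699, b = 7.248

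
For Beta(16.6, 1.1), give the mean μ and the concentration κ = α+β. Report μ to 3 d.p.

κ = α+β = 16.6+1.1 = 17.7; μ = α/κ = 16.6/17.7 = 0.938.

μ = 0.938, κ = 17.7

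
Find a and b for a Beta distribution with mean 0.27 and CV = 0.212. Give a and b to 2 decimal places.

σ = CV·μ = 0.212×0.27 = 0.05724, so σ² = 0.003276.
s+1 = μ(1−μ)/σ² = 0.1971/0.003276 = 60.1572, so s = a+b = 59.1572.
a = μs = 15.97, b = (1−μ)s = 43.18.

a = 15.97, b = 43.18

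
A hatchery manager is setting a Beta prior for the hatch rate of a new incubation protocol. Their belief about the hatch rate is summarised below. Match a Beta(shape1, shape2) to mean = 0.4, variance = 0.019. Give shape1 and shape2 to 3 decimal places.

By moment matching, shape1+shape2 = μ(1−μ)/σ² − 1 = (0.4·0.6)/0.019 − 1 = 12.6316 − 1 = 11.6316.
Since shape1/(shape1+shape2) = μ, shape1 = 0.4·11.6316 = 4.653 and shape2 = 0.6·11.6316 = 6.979.

shape1 = 4.653, shape2 = 6.979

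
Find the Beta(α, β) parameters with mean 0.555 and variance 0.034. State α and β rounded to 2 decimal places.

By moment matching, α+β = μ(1−μ)/σ² − 1 = (0.555·0.445)/0.034 − 1 = 7.2640 − 1 = 6.2640.
Since α/(α+β) = μ, α = 0.555·6.2640 = 3.48 and β = 0.445·6.2640 = 2.79.

α = 3.48, β = 2.79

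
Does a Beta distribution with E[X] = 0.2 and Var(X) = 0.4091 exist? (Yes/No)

No

The Beta variance bound is σ² < μ(1−μ).
Here μ(1−μ) = 0.2×0.8 = 0.16, and 0.4091 ≥ 0.16.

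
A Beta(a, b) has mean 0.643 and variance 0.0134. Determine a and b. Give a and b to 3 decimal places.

a = 10.372, b = 5.759

Let s = a+b. The Beta variance is μ(1−μ)/(s+1).
So s+1 = μ(1−μ)/σ² = (0.643×0.357)/0.0134 = 0.229551/0.0134 = 17.1307, giving s = 16.1307.
Then a = μs = 0.643×16.1307 = 10.372 and b = (1−μ)s = 0.357×16.1307 = 5.759.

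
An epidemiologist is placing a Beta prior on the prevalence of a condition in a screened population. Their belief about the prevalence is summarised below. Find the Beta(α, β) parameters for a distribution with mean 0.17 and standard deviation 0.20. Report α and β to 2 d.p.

α = 0.43, β = 2.10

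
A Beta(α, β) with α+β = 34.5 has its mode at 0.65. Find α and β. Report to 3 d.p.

α = 22.125, β = 12.375

For α,β>1 the mode is (α−1)/(α+β−2), so α = mode·(κ−2)+1 = 0.65×32.5+1 = 22.125.
And β = (1−mode)·(κ−2)+1 = 0.35×32.5+1 = 12.375.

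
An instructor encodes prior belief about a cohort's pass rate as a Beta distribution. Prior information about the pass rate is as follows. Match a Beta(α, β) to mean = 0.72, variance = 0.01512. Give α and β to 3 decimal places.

α = 8.880, β = 3.453

By moment matching, α+β = μ(1−μ)/σ² − 1 = (0.72·0.28)/0.01512 − 1 = 13.3333 − 1 = 12.3333.
Since α/(α+β) = μ, α = 0.72·12.3333 = 8.880 and β = 0.28·12.3333 = 3.453.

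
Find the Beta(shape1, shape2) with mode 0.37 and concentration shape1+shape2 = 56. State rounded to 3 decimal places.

shape1 = 20.980, shape2 = 35.020

Mode = (shape1−1)/(κ−2) with κ = shape1+shape2, so shape1−1 = 0.37·54 = 19.980.
shape1 = 20.980; shape2 = κ − shape1 = 35.020.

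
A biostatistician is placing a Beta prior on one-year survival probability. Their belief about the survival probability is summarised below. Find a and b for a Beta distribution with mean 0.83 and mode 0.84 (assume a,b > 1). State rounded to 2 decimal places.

a = 56.44, b = 11.56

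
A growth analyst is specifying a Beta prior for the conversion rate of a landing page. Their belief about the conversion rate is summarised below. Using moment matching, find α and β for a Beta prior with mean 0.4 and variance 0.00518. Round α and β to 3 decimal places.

α = 18.133, β = 27.199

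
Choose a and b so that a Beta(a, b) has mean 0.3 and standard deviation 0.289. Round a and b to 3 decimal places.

a = 0.454, b = 1.060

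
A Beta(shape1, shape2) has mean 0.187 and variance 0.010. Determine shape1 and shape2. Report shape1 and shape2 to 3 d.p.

shape1 = 2.656, shape2 = 11.547

By moment matching, shape1+shape2 = μ(1−μ)/σ² − 1 = (0.187·0.813)/0.010 − 1 = 15.2031 − 1 = 14.2031.
Since shape1/(shape1+shape2) = μ, shape1 = 0.187·14.2031 = 2.656 and shape2 = 0.813·14.2031 = 11.547.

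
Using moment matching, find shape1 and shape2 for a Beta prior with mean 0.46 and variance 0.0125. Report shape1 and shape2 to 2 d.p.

shape1 = 8.68, shape2 = 10.19

By moment matching, shape1+shape2 = μ(1−μ)/σ² − 1 = (0.46·0.54)/0.0125 − 1 = 19.8720 − 1 = 18.8720.
Since shape1/(shape1+shape2) = μ, shape1 = 0.46·18.8720 = 8.68 and shape2 = 0.54·18.8720 = 10.19.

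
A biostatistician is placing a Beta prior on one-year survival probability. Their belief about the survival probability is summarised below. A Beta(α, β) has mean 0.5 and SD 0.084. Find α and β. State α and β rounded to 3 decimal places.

First σ² = 0.007056. Setting α = μn, β = (1−μ)n with n = α+β,
μ(1−μ)/(n+1) = 0.007056 ⇒ n+1 = 0.25/0.007056 = 35.4308 ⇒ n = 34.4308.
Hence α = 0.5×34.4308 = 17.215, β = 0.5×34.4308 = 17.215.

α = 17.215, β = 17.215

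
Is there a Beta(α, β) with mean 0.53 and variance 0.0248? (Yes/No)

Yes

A Beta with mean μ has variance μ(1−μ)/(α+β+1) < μ(1−μ).
Here μ(1−μ) = 0.53×0.47 = 0.2491, and 0.0248 < 0.2491.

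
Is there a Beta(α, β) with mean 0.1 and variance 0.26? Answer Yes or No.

No

For any Beta, Var(X) < E[X]·(1−E[X]).
Here μ(1−μ) = 0.1×0.9 = 0.09, and 0.26 ≥ 0.09.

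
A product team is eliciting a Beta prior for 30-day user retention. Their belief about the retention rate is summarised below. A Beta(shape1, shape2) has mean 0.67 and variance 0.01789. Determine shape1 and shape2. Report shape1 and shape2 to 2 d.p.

shape1 = 7.61, shape2 = 3.75

By moment matching, shape1+shape2 = μ(1−μ)/σ² − 1 = (0.67·0.33)/0.01789 − 1 = 12.3589 − 1 = 11.3589.
Since shape1/(shape1+shape2) = μ, shape1 = 0.67·11.3589 = 7.61 and shape2 = 0.33·11.3589 = 3.75.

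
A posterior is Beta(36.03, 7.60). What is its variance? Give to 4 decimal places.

0.0032

α+β = 43.63 and αβ = 273.8280, so Var = αβ/[(α+β)²(α+β+1)] = 273.8280/84956.637047 = 0.0032.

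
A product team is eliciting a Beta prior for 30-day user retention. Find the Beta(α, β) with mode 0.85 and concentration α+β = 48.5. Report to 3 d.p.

Since the density peak of Beta(α,β) is at (α−1)/(α+β−2),
α = 1 + 0.85(48.5−2) = 40.525 and β = 48.5 − 40.525 = 7.975.

α = 40.525, β = 7.975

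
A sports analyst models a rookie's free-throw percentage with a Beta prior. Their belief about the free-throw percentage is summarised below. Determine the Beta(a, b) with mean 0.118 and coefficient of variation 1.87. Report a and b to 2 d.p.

a = 0.13, b = 1.00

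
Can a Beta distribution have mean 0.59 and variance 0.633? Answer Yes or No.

No

A Beta with mean μ has variance μ(1−μ)/(α+β+1) < μ(1−μ).
Here μ(1−μ) = 0.59×0.41 = 0.2419, and 0.633 ≥ 0.2419.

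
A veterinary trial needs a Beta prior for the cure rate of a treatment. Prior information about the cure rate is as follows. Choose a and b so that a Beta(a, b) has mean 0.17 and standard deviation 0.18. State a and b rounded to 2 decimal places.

a = 0.57, b = 2.78

σ² = 0.18² = 0.0324.
With s = a+b, Var = μ(1−μ)/(s+1), so s+1 = (0.17×0.83)/0.0324 = 4.3549 and s = 3.3549.
a = μs = 0.57, b = (1−μ)s = 2.78.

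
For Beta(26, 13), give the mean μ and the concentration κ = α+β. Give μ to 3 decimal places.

μ = 0.667, κ = 39

κ = α+β = 26+13 = 39; μ = α/κ = 26/39 = 0.667.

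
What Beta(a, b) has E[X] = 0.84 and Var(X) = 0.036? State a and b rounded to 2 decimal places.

a = 2.30, b = 0.44

Let s = a+b. The Beta variance is μ(1−μ)/(s+1).
So s+1 = μ(1−μ)/σ² = (0.84×0.16)/0.036 = 0.1344/0.036 = 3.7333, giving s = 2.7333.
Then a = μs = 0.84×2.7333 = 2.30 and b = (1−μ)s = 0.16×2.7333 = 0.44.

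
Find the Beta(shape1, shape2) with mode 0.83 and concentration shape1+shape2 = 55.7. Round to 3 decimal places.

shape1 = 45.571, shape2 = 10.129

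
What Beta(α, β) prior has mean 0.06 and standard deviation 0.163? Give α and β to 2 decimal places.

Variance = 0.163² = 0.026569. The moment-matching identity α+β = μ(1−μ)/Var − 1 gives
α+β = 0.0564/0.026569 − 1 = 1.1228, so α = μ·1.1228 = 0.07 and β = (1−μ)·1.1228 = 1.06.

α = 0.07, β = 1.06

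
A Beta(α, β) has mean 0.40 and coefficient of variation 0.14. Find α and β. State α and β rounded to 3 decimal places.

α = 30.212, β = 45.318

σ = CV·μ = 0.14×0.40 = 0.05600, so σ² = 0.003136.
s+1 = μ(1−μ)/σ² = 0.2400/0.003136 = 76.5306, so s = α+β = 75.5306.
α = μs = 30.212, β = (1−μ)s = 45.318.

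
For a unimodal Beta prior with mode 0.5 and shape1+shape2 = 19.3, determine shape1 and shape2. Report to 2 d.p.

shape1 = 9.65, shape2 = 9.65

Since the density peak of Beta(shape1,shape2) is at (shape1−1)/(shape1+shape2−2),
shape1 = 1 + 0.5(19.3−2) = 9.65 and shape2 = 19.3 − 9.65 = 9.65.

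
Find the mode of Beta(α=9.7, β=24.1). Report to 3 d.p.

0.274

The density x^(α−1)(1−x)^(β−1) is maximised at (α−1)/(α+β−2) = 8.7/31.8 = 0.274.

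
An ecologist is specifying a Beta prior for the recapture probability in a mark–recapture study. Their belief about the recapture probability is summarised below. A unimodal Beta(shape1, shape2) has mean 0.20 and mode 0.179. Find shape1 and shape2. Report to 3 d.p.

shape1 = 6.114, shape2 = 24.457

With s = shape1+shape2: μ = shape1/s and mode = (shape1−1)/(s−2). Eliminating shape1 = μs,
μs − 1 = m(s−2) ⇒ s(μ−m) = 1−2m ⇒ s = 0.642/0.021 = 30.5714.
So shape1 = μs = 6.114, shape2 = (1−μ)s = 24.457.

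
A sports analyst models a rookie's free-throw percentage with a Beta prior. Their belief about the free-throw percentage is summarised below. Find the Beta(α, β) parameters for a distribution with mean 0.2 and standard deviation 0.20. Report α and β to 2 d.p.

α = 0.60, β = 2.40

Variance = 0.20² = 0.0400. The moment-matching identity α+β = μ(1−μ)/Var − 1 gives
α+β = 0.16/0.0400 − 1 = 3.0000, so α = μ·3.0000 = 0.60 and β = (1−μ)·3.0000 = 2.40.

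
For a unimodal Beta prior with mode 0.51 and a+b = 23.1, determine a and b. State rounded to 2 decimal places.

a = 11.76, b = 11.34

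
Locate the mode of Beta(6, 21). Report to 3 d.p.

With α,β > 1, mode = (α−1)/(α+β−2) = 5/25 = 0.200.

0.200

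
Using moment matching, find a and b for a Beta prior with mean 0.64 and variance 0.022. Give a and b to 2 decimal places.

By moment matching, a+b = μ(1−μ)/σ² − 1 = (0.64·0.36)/0.022 − 1 = 10.4727 − 1 = 9.4727.
Since a/(a+b) = μ, a = 0.64·9.4727 = 6.06 and b = 0.36·9.4727 = 3.41.

a = 6.06, b = 3.41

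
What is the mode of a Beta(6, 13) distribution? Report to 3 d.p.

0.294

The density x^(α−1)(1−x)^(β−1) is maximised at (α−1)/(α+β−2) = 5/17 = 0.294.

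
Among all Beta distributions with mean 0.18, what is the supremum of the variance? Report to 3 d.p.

0.148

Var = μ(1−μ)/(α+β+1), which approaches μ(1−μ) as α+β → 0.
So the supremum is μ(1−μ) = 0.18×0.82 = 0.148.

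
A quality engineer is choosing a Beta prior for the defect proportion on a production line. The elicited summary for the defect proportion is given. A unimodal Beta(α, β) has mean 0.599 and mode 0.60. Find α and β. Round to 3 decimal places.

Let s = α+β. Mean gives α = μs = 0.599s; mode gives (α−1)/(s−2) = 0.60.
Substituting: 0.599s − 1 = 0.60(s−2) = 0.60s − 1.20, so -0.001s = -0.20 and s = 200.0000.
Then α = 0.599×200.0000 = 119.800 and β = s−α = 80.200.

α = 119.800, β = 80.200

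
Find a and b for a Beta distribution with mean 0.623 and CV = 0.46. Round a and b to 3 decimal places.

a = 1.159, b = 0.701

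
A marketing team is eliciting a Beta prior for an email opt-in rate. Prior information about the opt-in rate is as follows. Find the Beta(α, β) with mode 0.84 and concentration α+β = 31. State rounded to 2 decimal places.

α = 25.36, β = 5.64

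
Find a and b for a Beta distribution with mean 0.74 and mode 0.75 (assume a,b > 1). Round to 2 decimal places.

With s = a+b: μ = a/s and mode = (a−1)/(s−2). Eliminating a = μs,
μs − 1 = m(s−2) ⇒ s(μ−m) = 1−2m ⇒ s = -0.50/-0.01 = 50.0000.
So a = μs = 37.00, b = (1−μ)s = 13.00.

a = 37.00, b = 13.00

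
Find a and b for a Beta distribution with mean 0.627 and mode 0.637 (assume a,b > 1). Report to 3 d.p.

Let s = a+b. Mean gives a = μs = 0.627s; mode gives (a−1)/(s−2) = 0.637.
Substituting: 0.627s − 1 = 0.637(s−2) = 0.637s − 1.274, so -0.010s = -0.274 and s = 27.4000.
Then a = 0.627×27.4000 = 17.180 and b = s−a = 10.220.

a = 17.180, b = 10.220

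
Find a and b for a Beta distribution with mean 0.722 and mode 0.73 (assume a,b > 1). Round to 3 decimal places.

a = 41.515, b = 15.985

With s = a+b: μ = a/s and mode = (a−1)/(s−2). Eliminating a = μs,
μs − 1 = m(s−2) ⇒ s(μ−m) = 1−2m ⇒ s = -0.46/-0.008 = 57.5000.
So a = μs = 41.515, b = (1−μ)s = 15.985.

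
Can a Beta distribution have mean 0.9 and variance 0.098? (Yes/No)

For any Beta, Var(X) < E[X]·(1−E[X]).
Here μ(1−μ) = 0.9×0.1 = 0.09, and 0.098 ≥ 0.09.

No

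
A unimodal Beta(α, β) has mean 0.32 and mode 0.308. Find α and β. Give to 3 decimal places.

α = 10.240, β = 21.760

Let s = α+β. Mean gives α = μs = 0.32s; mode gives (α−1)/(s−2) = 0.308.
Substituting: 0.32s − 1 = 0.308(s−2) = 0.308s − 0.616, so 0.012s = 0.384 and s = 32.0000.
Then α = 0.32×32.0000 = 10.240 and β = s−α = 21.760.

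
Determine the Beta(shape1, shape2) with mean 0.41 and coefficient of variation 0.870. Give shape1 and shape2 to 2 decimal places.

σ = CV·μ = 0.870×0.41 = 0.35670, so σ² = 0.127235.
s+1 = μ(1−μ)/σ² = 0.2419/0.127235 = 1.9012, so s = shape1+shape2 = 0.9012.
shape1 = μs = 0.37, shape2 = (1−μ)s = 0.53.

shape1 = 0.37, shape2 = 0.53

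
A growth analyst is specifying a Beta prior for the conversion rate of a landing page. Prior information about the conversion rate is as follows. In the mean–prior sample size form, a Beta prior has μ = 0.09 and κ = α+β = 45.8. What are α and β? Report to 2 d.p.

α = μκ = 0.09×45.8 = 4.12 and β = (1−μ)κ = 0.91×45.8 = 41.68.

α = 4.12, β = 41.68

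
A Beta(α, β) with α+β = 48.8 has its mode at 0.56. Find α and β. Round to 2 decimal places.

For α,β>1 the mode is (α−1)/(α+β−2), so α = mode·(κ−2)+1 = 0.56×46.8+1 = 27.21.
And β = (1−mode)·(κ−2)+1 = 0.44×46.8+1 = 21.59.

α = 27.21, β = 21.59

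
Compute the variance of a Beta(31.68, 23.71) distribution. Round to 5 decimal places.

0.00434

α+β = 55.39 and αβ = 751.1328, so Var = αβ/[(α+β)²(α+β+1)] = 751.1328/173007.457919 = 0.00434.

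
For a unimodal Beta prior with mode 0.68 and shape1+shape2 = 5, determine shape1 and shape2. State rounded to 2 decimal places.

Since the density peak of Beta(shape1,shape2) is at (shape1−1)/(shape1+shape2−2),
shape1 = 1 + 0.68(5−2) = 3.04 and shape2 = 5 − 3.04 = 1.96.

shape1 = 3.04, shape2 = 1.96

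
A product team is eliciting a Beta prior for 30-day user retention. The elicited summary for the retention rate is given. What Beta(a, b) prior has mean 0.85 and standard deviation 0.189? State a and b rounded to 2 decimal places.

σ² = 0.189² = 0.035721.
With s = a+b, Var = μ(1−μ)/(s+1), so s+1 = (0.85×0.15)/0.035721 = 3.5693 and s = 2.5693.
a = μs = 2.18, b = (1−μ)s = 0.39.

a = 2.18, b = 0.39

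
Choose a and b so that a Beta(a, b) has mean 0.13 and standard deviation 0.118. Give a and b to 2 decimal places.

a = 0.93, b = 6.20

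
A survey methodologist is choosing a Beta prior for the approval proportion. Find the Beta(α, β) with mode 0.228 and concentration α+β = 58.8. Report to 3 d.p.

For α,β>1 the mode is (α−1)/(α+β−2), so α = mode·(κ−2)+1 = 0.228×56.8+1 = 13.950.
And β = (1−mode)·(κ−2)+1 = 0.772×56.8+1 = 44.850.

α = 13.950, β = 44.850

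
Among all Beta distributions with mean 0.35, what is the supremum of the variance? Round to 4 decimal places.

0.2275

For fixed mean μ the Beta variance is μ(1−μ)/(α+β+1), increasing as α+β decreases.
Its least upper bound (not attained) is μ(1−μ) = 0.35·0.65 = 0.2275.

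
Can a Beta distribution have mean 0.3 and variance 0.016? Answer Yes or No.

Yes

The Beta variance bound is σ² < μ(1−μ).
Here μ(1−μ) = 0.3×0.7 = 0.21, and 0.016 < 0.21.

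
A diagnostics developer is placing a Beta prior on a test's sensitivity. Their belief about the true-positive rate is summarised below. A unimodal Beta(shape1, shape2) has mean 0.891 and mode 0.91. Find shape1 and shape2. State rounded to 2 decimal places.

With s = shape1+shape2: μ = shape1/s and mode = (shape1−1)/(s−2). Eliminating shape1 = μs,
μs − 1 = m(s−2) ⇒ s(μ−m) = 1−2m ⇒ s = -0.82/-0.019 = 43.1579.
So shape1 = μs = 38.45, shape2 = (1−μ)s = 4.70.

shape1 = 38.45, shape2 = 4.70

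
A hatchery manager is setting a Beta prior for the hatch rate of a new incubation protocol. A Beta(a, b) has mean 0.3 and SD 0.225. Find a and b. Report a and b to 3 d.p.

σ² = 0.225² = 0.050625.
With s = a+b, Var = μ(1−μ)/(s+1), so s+1 = (0.3×0.7)/0.050625 = 4.1481 and s = 3.1481.
a = μs = 0.944, b = (1−μ)s = 2.204.

a = 0.944, b = 2.204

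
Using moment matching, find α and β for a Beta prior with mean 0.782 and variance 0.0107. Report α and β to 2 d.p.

α = 11.68, β = 3.26

Write ν = α+β; then α = μν and Var = μ(1−μ)/(ν+1).
ν = μ(1−μ)/Var − 1 = 0.170476/0.0107 − 1 = 14.9323.
α = 0.782·14.9323 = 11.68, β = 0.218·14.9323 = 3.26.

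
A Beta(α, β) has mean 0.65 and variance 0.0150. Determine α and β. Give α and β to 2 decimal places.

α = 9.21, β = 4.96

Write ν = α+β; then α = μν and Var = μ(1−μ)/(ν+1).
ν = μ(1−μ)/Var − 1 = 0.2275/0.0150 − 1 = 14.1667.
α = 0.65·14.1667 = 9.21, β = 0.35·14.1667 = 4.96.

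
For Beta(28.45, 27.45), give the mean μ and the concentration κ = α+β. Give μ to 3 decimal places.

κ = α+β = 28.45+27.45 = 55.90; μ = α/κ = 28.45/55.90 = 0.509.

μ = 0.509, κ = 55.90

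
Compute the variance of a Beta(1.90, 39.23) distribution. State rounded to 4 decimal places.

α+β = 41.13 and αβ = 74.5370, so Var = αβ/[(α+β)²(α+β+1)] = 74.5370/71270.347797 = 0.0010.

0.0010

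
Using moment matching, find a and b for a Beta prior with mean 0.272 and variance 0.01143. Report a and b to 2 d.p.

Write ν = a+b; then a = μν and Var = μ(1−μ)/(ν+1).
ν = μ(1−μ)/Var − 1 = 0.198016/0.01143 − 1 = 16.3242.
a = 0.272·16.3242 = 4.44, b = 0.728·16.3242 = 11.88.

a = 4.44, b = 11.88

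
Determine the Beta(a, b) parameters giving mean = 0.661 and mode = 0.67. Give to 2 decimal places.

a = 24.97, b = 12.81

With s = a+b: μ = a/s and mode = (a−1)/(s−2). Eliminating a = μs,
μs − 1 = m(s−2) ⇒ s(μ−m) = 1−2m ⇒ s = -0.34/-0.009 = 37.7778.
So a = μs = 24.97, b = (1−μ)s = 12.81.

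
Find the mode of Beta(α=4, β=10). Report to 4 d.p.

0.2500

The density x^(α−1)(1−x)^(β−1) is maximised at (α−1)/(α+β−2) = 3/12 = 0.2500.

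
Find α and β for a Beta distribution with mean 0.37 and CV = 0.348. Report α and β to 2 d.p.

α = 4.83, β = 8.23

σ = CV·μ = 0.348×0.37 = 0.12876, so σ² = 0.016579.
s+1 = μ(1−μ)/σ² = 0.2331/0.016579 = 14.0598, so s = α+β = 13.0598.
α = μs = 4.83, β = (1−μ)s = 8.23.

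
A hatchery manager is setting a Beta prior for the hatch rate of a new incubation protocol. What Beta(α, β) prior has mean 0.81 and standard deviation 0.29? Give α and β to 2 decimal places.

α = 0.67, β = 0.16

First σ² = 0.0841. Setting α = μn, β = (1−μ)n with n = α+β,
μ(1−μ)/(n+1) = 0.0841 ⇒ n+1 = 0.1539/0.0841 = 1.8300 ⇒ n = 0.8300.
Hence α = 0.81×0.8300 = 0.67, β = 0.19×0.8300 = 0.16.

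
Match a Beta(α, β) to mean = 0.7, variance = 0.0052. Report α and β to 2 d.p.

Write ν = α+β; then α = μν and Var = μ(1−μ)/(ν+1).
ν = μ(1−μ)/Var − 1 = 0.21/0.0052 − 1 = 39.3846.
α = 0.7·39.3846 = 27.57, β = 0.3·39.3846 = 11.82.

α = 27.57, β = 11.82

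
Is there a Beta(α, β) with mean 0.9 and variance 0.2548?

For any Beta, Var(X) < E[X]·(1−E[X]).
Here μ(1−μ) = 0.9×0.1 = 0.09, and 0.2548 ≥ 0.09.

No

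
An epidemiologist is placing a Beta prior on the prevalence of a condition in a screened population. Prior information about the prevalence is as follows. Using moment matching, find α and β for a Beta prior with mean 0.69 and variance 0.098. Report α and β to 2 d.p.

α = 0.82, β = 0.37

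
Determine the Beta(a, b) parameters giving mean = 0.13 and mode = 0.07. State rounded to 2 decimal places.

a = 1.86, b = 12.47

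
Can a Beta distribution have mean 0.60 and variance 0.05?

Yes

The Beta variance bound is σ² < μ(1−μ).
Here μ(1−μ) = 0.60×0.40 = 0.2400, and 0.05 < 0.2400.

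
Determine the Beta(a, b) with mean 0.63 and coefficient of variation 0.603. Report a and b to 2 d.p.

Var = (CV·μ)² = (0.603×0.63)² = 0.144316.
a+b = μ(1−μ)/Var − 1 = 0.2331/0.144316 − 1 = 0.6152.
Thus a = 0.63·0.6152 = 0.39 and b = 0.37·0.6152 = 0.23.

a = 0.39, b = 0.23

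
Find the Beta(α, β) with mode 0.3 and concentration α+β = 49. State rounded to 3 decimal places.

For α,β>1 the mode is (α−1)/(α+β−2), so α = mode·(κ−2)+1 = 0.3×47+1 = 15.100.
And β = (1−mode)·(κ−2)+1 = 0.7×47+1 = 33.900.

α = 15.100, β = 33.900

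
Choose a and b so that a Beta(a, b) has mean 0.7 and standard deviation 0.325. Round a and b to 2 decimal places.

a = 0.69, b = 0.30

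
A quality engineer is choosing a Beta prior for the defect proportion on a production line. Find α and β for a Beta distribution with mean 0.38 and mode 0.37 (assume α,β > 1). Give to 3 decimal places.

Let s = α+β. Mean gives α = μs = 0.38s; mode gives (α−1)/(s−2) = 0.37.
Substituting: 0.38s − 1 = 0.37(s−2) = 0.37s − 0.74, so 0.01s = 0.26 and s = 26.0000.
Then α = 0.38×26.0000 = 9.880 and β = s−α = 16.120.

α = 9.880, β = 16.120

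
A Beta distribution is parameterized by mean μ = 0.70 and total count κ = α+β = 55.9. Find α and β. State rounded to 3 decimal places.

α = 39.130, β = 16.770

Split κ in proportion μ : (1−μ): α = 0.70·55.9 = 39.130, β = 55.9 − 39.130 = 16.770.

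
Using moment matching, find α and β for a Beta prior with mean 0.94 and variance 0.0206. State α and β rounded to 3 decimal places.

By moment matching, α+β = μ(1−μ)/σ² − 1 = (0.94·0.06)/0.0206 − 1 = 2.7379 − 1 = 1.7379.
Since α/(α+β) = μ, α = 0.94·1.7379 = 1.634 and β = 0.06·1.7379 = 0.104.

α = 1.634, β = 0.104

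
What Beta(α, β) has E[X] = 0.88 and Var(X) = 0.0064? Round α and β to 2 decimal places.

By moment matching, α+β = μ(1−μ)/σ² − 1 = (0.88·0.12)/0.0064 − 1 = 16.5000 − 1 = 15.5000.
Since α/(α+β) = μ, α = 0.88·15.5000 = 13.64 and β = 0.12·15.5000 = 1.86.

α = 13.64, β = 1.86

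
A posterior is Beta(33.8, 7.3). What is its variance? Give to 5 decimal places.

0.00347

μ = 33.8/41.1 = 0.822384; Var = μ(1−μ)/(α+β+1) = 0.1460683/42.1 = 0.00347.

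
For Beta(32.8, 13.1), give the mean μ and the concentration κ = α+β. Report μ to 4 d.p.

κ = α+β = 32.8+13.1 = 45.9; μ = α/κ = 32.8/45.9 = 0.7146.

μ = 0.7146, κ = 45.9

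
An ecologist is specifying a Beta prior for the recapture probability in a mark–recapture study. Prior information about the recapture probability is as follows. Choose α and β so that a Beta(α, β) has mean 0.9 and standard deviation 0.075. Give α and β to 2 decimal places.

First σ² = 0.005625. Setting α = μn, β = (1−μ)n with n = α+β,
μ(1−μ)/(n+1) = 0.005625 ⇒ n+1 = 0.09/0.005625 = 16.0000 ⇒ n = 15.0000.
Hence α = 0.9×15.0000 = 13.50, β = 0.1×15.0000 = 1.50.

α = 13.50, β = 1.50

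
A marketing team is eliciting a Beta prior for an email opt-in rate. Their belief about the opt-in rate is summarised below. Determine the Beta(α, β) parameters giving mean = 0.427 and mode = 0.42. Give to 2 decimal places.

With s = α+β: μ = α/s and mode = (α−1)/(s−2). Eliminating α = μs,
μs − 1 = m(s−2) ⇒ s(μ−m) = 1−2m ⇒ s = 0.16/0.007 = 22.8571.
So α = μs = 9.76, β = (1−μ)s = 13.10.

α = 9.76, β = 13.10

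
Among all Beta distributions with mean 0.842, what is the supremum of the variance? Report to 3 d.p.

0.133

For fixed mean μ the Beta variance is μ(1−μ)/(α+β+1), increasing as α+β decreases.
Its least upper bound (not attained) is μ(1−μ) = 0.842·0.158 = 0.133.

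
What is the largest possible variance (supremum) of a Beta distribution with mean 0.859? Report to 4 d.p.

Var = μ(1−μ)/(α+β+1), which approaches μ(1−μ) as α+β → 0.
So the supremum is μ(1−μ) = 0.859×0.141 = 0.1211.

0.1211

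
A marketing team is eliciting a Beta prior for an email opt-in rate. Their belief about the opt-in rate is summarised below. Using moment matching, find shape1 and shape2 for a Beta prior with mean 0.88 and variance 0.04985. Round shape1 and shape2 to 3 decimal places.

shape1 = 0.984, shape2 = 0.134

Write ν = shape1+shape2; then shape1 = μν and Var = μ(1−μ)/(ν+1).
ν = μ(1−μ)/Var − 1 = 0.1056/0.04985 − 1 = 1.1184.
shape1 = 0.88·1.1184 = 0.984, shape2 = 0.12·1.1184 = 0.134.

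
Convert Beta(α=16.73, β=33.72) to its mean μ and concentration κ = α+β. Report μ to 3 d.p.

κ = α+β = 16.73+33.72 = 50.45; μ = α/κ = 16.73/50.45 = 0.332.

μ = 0.332, κ = 50.45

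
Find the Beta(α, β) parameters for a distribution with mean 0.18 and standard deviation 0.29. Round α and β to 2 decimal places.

α = 0.14, β = 0.62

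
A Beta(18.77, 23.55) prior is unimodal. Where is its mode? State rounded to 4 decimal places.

With α,β > 1, mode = (α−1)/(α+β−2) = 17.77/40.32 = 0.4407.

0.4407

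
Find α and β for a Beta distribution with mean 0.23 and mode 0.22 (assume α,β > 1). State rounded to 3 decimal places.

α = 12.880, β = 43.120

Let s = α+β. Mean gives α = μs = 0.23s; mode gives (α−1)/(s−2) = 0.22.
Substituting: 0.23s − 1 = 0.22(s−2) = 0.22s − 0.44, so 0.01s = 0.56 and s = 56.0000.
Then α = 0.23×56.0000 = 12.880 and β = s−α = 43.120.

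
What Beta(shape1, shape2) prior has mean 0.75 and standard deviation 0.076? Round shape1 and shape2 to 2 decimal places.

σ² = 0.076² = 0.005776.
With s = shape1+shape2, Var = μ(1−μ)/(s+1), so s+1 = (0.75×0.25)/0.005776 = 32.4619 and s = 31.4619.
shape1 = μs = 23.60, shape2 = (1−μ)s = 7.87.

shape1 = 23.60, shape2 = 7.87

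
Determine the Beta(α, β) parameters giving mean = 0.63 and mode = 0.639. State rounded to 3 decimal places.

α = 19.460, β = 11.429

With s = α+β: μ = α/s and mode = (α−1)/(s−2). Eliminating α = μs,
μs − 1 = m(s−2) ⇒ s(μ−m) = 1−2m ⇒ s = -0.278/-0.009 = 30.8889.
So α = μs = 19.460, β = (1−μ)s = 11.429.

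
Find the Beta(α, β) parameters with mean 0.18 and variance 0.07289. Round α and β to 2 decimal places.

By moment matching, α+β = μ(1−μ)/σ² − 1 = (0.18·0.82)/0.07289 − 1 = 2.0250 − 1 = 1.0250.
Since α/(α+β) = μ, α = 0.18·1.0250 = 0.18 and β = 0.82·1.0250 = 0.84.

α = 0.18, β = 0.84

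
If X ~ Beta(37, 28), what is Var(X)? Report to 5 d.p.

Var = αβ/[(α+β)²(α+β+1)] = (37×28)/(65²×66) = 1036/278850 = 0.00372.

0.00372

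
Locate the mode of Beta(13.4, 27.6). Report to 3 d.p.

0.318

The density x^(α−1)(1−x)^(β−1) is maximised at (α−1)/(α+β−2) = 12.4/39.0 = 0.318.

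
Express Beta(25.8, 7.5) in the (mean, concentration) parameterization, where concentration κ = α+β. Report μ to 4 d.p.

μ = 0.7748, κ = 33.3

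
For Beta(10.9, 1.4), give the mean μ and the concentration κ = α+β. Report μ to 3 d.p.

μ = 0.886, κ = 12.3

κ = α+β = 10.9+1.4 = 12.3; μ = α/κ = 10.9/12.3 = 0.886.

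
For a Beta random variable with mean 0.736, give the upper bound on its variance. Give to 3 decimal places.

0.194

For fixed mean μ the Beta variance is μ(1−μ)/(α+β+1), increasing as α+β decreases.
Its least upper bound (not attained) is μ(1−μ) = 0.736·0.264 = 0.194.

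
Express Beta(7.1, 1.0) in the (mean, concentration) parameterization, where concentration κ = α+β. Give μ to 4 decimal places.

μ = 0.8765, κ = 8.1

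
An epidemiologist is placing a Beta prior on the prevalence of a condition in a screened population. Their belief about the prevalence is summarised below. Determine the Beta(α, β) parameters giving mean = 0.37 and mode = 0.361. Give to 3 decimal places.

With s = α+β: μ = α/s and mode = (α−1)/(s−2). Eliminating α = μs,
μs − 1 = m(s−2) ⇒ s(μ−m) = 1−2m ⇒ s = 0.278/0.009 = 30.8889.
So α = μs = 11.429, β = (1−μ)s = 19.460.

α = 11.429, β = 19.460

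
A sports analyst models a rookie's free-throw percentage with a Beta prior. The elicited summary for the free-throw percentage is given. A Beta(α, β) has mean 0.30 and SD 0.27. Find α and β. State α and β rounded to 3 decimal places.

α = 0.564, β = 1.316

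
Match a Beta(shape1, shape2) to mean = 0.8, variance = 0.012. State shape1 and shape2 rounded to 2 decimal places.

Let s = shape1+shape2. The Beta variance is μ(1−μ)/(s+1).
So s+1 = μ(1−μ)/σ² = (0.8×0.2)/0.012 = 0.16/0.012 = 13.3333, giving s = 12.3333.
Then shape1 = μs = 0.8×12.3333 = 9.87 and shape2 = (1−μ)s = 0.2×12.3333 = 2.47.

shape1 = 9.87, shape2 = 2.47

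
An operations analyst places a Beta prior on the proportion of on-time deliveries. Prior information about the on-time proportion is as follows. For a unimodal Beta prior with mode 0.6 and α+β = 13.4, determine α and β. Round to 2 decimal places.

α = 7.84, β = 5.56

Since the density peak of Beta(α,β) is at (α−1)/(α+β−2),
α = 1 + 0.6(13.4−2) = 7.84 and β = 13.4 − 7.84 = 5.56.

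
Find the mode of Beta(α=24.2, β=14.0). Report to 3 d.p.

The density x^(α−1)(1−x)^(β−1) is maximised at (α−1)/(α+β−2) = 23.2/36.2 = 0.641.

0.641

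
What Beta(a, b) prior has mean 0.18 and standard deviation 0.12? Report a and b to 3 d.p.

a = 1.665, b = 7.585

First σ² = 0.0144. Setting a = μn, b = (1−μ)n with n = a+b,
μ(1−μ)/(n+1) = 0.0144 ⇒ n+1 = 0.1476/0.0144 = 10.2500 ⇒ n = 9.2500.
Hence a = 0.18×9.2500 = 1.665, b = 0.82×9.2500 = 7.585.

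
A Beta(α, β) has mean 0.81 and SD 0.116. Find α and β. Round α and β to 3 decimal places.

α = 8.454, β = 1.983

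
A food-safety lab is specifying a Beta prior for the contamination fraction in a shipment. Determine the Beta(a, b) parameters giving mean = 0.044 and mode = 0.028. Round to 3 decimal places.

a = 2.596, b = 56.404

Let s = a+b. Mean gives a = μs = 0.044s; mode gives (a−1)/(s−2) = 0.028.
Substituting: 0.044s − 1 = 0.028(s−2) = 0.028s − 0.056, so 0.016s = 0.944 and s = 59.0000.
Then a = 0.044×59.0000 = 2.596 and b = s−a = 56.404.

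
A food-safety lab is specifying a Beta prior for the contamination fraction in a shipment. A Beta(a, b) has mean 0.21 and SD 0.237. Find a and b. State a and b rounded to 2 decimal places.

σ² = 0.237² = 0.056169.
With s = a+b, Var = μ(1−μ)/(s+1), so s+1 = (0.21×0.79)/0.056169 = 2.9536 and s = 1.9536.
a = μs = 0.41, b = (1−μ)s = 1.54.

a = 0.41, b = 1.54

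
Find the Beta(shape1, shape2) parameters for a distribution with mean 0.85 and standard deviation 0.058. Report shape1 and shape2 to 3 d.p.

Variance = 0.058² = 0.003364. The moment-matching identity shape1+shape2 = μ(1−μ)/Var − 1 gives
shape1+shape2 = 0.1275/0.003364 − 1 = 36.9013, so shape1 = μ·36.9013 = 31.366 and shape2 = (1−μ)·36.9013 = 5.535.

shape1 = 31.366, shape2 = 5.535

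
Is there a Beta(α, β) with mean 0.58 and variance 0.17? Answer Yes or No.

For any Beta, Var(X) < E[X]·(1−E[X]).
Here μ(1−μ) = 0.58×0.42 = 0.2436, and 0.17 < 0.2436.

Yes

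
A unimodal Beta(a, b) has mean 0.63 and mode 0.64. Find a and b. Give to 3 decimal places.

Let s = a+b. Mean gives a = μs = 0.63s; mode gives (a−1)/(s−2) = 0.64.
Substituting: 0.63s − 1 = 0.64(s−2) = 0.64s − 1.28, so -0.01s = -0.28 and s = 28.0000.
Then a = 0.63×28.0000 = 17.640 and b = s−a = 10.360.

a = 17.640, b = 10.360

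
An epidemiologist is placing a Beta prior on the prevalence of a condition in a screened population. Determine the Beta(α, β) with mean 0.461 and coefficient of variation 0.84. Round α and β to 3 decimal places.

Var = (CV·μ)² = (0.84×0.461)² = 0.149955.
α+β = μ(1−μ)/Var − 1 = 0.248479/0.149955 − 1 = 0.6570.
Thus α = 0.461·0.6570 = 0.303 and β = 0.539·0.6570 = 0.354.

α = 0.303, β = 0.354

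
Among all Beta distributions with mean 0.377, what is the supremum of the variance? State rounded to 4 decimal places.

0.2349

For fixed mean μ the Beta variance is μ(1−μ)/(α+β+1), increasing as α+β decreases.
Its least upper bound (not attained) is μ(1−μ) = 0.377·0.623 = 0.2349.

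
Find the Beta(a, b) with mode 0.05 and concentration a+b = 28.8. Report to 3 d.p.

a = 2.340, b = 26.460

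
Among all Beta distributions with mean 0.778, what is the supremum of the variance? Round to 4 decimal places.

Var = μ(1−μ)/(α+β+1), which approaches μ(1−μ) as α+β → 0.
So the supremum is μ(1−μ) = 0.778×0.222 = 0.1727.

0.1727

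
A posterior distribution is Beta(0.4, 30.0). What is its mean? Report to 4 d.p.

0.0132

The Beta mean is α/(α+β) = 0.4/(0.4+30.0) = 0.0132.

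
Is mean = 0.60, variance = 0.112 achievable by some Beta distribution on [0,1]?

Yes

For any Beta, Var(X) < E[X]·(1−E[X]).
Here μ(1−μ) = 0.60×0.40 = 0.2400, and 0.112 < 0.2400.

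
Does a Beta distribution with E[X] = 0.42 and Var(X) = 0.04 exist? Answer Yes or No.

The Beta variance bound is σ² < μ(1−μ).
Here μ(1−μ) = 0.42×0.58 = 0.2436, and 0.04 < 0.2436.

Yes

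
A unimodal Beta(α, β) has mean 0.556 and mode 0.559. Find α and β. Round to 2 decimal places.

With s = α+β: μ = α/s and mode = (α−1)/(s−2). Eliminating α = μs,
μs − 1 = m(s−2) ⇒ s(μ−m) = 1−2m ⇒ s = -0.118/-0.003 = 39.3333.
So α = μs = 21.87, β = (1−μ)s = 17.46.

α = 21.87, β = 17.46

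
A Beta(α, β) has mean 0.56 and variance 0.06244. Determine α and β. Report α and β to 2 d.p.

Let s = α+β. The Beta variance is μ(1−μ)/(s+1).
So s+1 = μ(1−μ)/σ² = (0.56×0.44)/0.06244 = 0.2464/0.06244 = 3.9462, giving s = 2.9462.
Then α = μs = 0.56×2.9462 = 1.65 and β = (1−μ)s = 0.44×2.9462 = 1.30.

α = 1.65, β = 1.30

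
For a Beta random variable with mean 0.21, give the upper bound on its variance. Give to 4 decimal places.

For fixed mean μ the Beta variance is μ(1−μ)/(α+β+1), increasing as α+β decreases.
Its least upper bound (not attained) is μ(1−μ) = 0.21·0.79 = 0.1659.

0.1659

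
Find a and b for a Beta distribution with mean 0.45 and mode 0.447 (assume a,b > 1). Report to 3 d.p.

a = 15.900, b = 19.433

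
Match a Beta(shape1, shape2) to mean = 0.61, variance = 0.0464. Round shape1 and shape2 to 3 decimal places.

shape1 = 2.518, shape2 = 1.610

Let s = shape1+shape2. The Beta variance is μ(1−μ)/(s+1).
So s+1 = μ(1−μ)/σ² = (0.61×0.39)/0.0464 = 0.2379/0.0464 = 5.1272, giving s = 4.1272.
Then shape1 = μs = 0.61×4.1272 = 2.518 and shape2 = (1−μ)s = 0.39×4.1272 = 1.610.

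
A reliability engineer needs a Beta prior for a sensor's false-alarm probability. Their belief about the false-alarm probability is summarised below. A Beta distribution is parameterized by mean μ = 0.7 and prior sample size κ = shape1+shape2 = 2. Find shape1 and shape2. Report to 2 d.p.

shape1 = μκ = 0.7×2 = 1.40 and shape2 = (1−μ)κ = 0.3×2 = 0.60.

shape1 = 1.40, shape2 = 0.60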